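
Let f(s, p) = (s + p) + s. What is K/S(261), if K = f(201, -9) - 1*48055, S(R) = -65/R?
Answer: 12439782/65 ≈ 1.9138e+5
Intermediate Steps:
f(s, p) = p + 2*s (f(s, p) = (p + s) + s = p + 2*s)
K = -47662 (K = (-9 + 2*201) - 1*48055 = (-9 + 402) - 48055 = 393 - 48055 = -47662)
K/S(261) = -47662/((-65/261)) = -47662/((-65*1/261)) = -47662/(-65/261) = -47662*(-261/65) = 12439782/65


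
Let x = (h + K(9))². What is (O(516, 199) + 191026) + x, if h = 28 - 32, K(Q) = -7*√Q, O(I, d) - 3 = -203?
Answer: 191451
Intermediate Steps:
O(I, d) = -200 (O(I, d) = 3 - 203 = -200)
h = -4
x = 625 (x = (-4 - 7*√9)² = (-4 - 7*3)² = (-4 - 21)² = (-25)² = 625)
(O(516, 199) + 191026) + x = (-200 + 191026) + 625 = 190826 + 625 = 191451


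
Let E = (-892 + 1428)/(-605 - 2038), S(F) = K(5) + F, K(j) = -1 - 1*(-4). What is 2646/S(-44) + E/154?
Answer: -538501094/8343951 ≈ -64.538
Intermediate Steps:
K(j) = 3 (K(j) = -1 + 4 = 3)
S(F) = 3 + F
E = -536/2643 (E = 536/(-2643) = 536*(-1/2643) = -536/2643 ≈ -0.20280)
2646/S(-44) + E/154 = 2646/(3 - 44) - 536/2643/154 = 2646/(-41) - 536/2643*1/154 = 2646*(-1/41) - 268/203511 = -2646/41 - 268/203511 = -538501094/8343951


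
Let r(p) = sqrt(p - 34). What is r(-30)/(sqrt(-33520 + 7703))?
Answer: 8*sqrt(25817)/25817 ≈ 0.049789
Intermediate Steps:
r(p) = sqrt(-34 + p)
r(-30)/(sqrt(-33520 + 7703)) = sqrt(-34 - 30)/(sqrt(-33520 + 7703)) = sqrt(-64)/(sqrt(-25817)) = (8*I)/((I*sqrt(25817))) = (8*I)*(-I*sqrt(25817)/25817) = 8*sqrt(25817)/25817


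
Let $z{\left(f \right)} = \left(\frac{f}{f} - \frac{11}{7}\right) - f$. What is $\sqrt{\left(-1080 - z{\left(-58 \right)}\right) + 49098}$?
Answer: $\frac{2 \sqrt{587517}}{7} \approx 219.0$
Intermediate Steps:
$z{\left(f \right)} = - \frac{4}{7} - f$ ($z{\left(f \right)} = \left(1 - \frac{11}{7}\right) - f = - \frac{4}{7} - f$)
$\sqrt{\left(-1080 - z{\left(-58 \right)}\right) + 49098} = \sqrt{\left(-1080 - \left(- \frac{4}{7} - -58\right)\right) + 49098} = \sqrt{\left(-1080 - \left(- \frac{4}{7} + 58\right)\right) + 49098} = \sqrt{\left(-1080 - \frac{402}{7}\right) + 49098} = \sqrt{- \frac{7962}{7} + 49098} = \sqrt{\frac{335724}{7}} = \frac{2 \sqrt{587517}}{7}$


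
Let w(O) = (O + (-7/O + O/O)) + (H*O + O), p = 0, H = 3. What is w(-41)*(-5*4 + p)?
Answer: 167140/41 ≈ 4076.6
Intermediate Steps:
w(O) = 1 - 7/O + 5*O (w(O) = (O + (-7/O + O/O)) + (3*O + O) = (O + (-7/O + 1)) + 4*O = (O + (1 - 7/O)) + 4*O = (1 + O - 7/O) + 4*O = 1 - 7/O + 5*O)
w(-41)*(-5*4 + p) = (1 - 7/(-41) + 5*(-41))*(-5*4 + 0) = (1 - 7*(-1/41) - 205)*(-20 + 0) = (1 + 7/41 - 205)*(-20) = -8357/41*(-20) = 167140/41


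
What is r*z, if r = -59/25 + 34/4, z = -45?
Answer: -2763/10 ≈ -276.30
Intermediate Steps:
r = 307/50 (r = -59*1/25 + 34*(1/4) = -59/25 + 17/2 = 307/50 ≈ 6.1400)
r*z = (307/50)*(-45) = -2763/10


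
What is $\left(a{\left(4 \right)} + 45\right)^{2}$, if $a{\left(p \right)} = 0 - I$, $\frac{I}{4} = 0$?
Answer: $2025$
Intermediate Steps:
$I = 0$ ($I = 4 \cdot 0 = 0$)
$a{\left(p \right)} = 0$ ($a{\left(p \right)} = 0 - 0 = 0 + 0 = 0$)
$\left(a{\left(4 \right)} + 45\right)^{2} = \left(0 + 45\right)^{2} = 45^{2} = 2025$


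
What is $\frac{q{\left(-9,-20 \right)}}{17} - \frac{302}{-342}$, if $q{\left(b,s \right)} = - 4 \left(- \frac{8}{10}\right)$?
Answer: $\frac{15571}{14535} \approx 1.0713$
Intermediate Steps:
$q{\left(b,s \right)} = \frac{16}{5}$ ($q{\left(b,s \right)} = - 4 \left(\left(-8\right) \frac{1}{10}\right) = \left(-4\right) \left(- \frac{4}{5}\right) = \frac{16}{5}$)
$\frac{q{\left(-9,-20 \right)}}{17} - \frac{302}{-342} = \frac{16}{5 \cdot 17} - \frac{302}{-342} = \frac{16}{5} \cdot \frac{1}{17} - - \frac{151}{171} = \frac{16}{85} + \frac{151}{171} = \frac{15571}{14535}$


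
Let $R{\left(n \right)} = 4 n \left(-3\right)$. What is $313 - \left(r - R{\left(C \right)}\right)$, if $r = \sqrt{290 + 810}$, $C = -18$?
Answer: $529 - 10 \sqrt{11} \approx 495.83$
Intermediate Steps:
$R{\left(n \right)} = - 12 n$
$r = 10 \sqrt{11}$ ($r = \sqrt{1100} = 10 \sqrt{11} \approx 33.166$)
$313 - \left(r - R{\left(C \right)}\right) = 313 - \left(-216 + 10 \sqrt{11}\right) = 313 + \left(216 - 10 \sqrt{11}\right) = 529 - 10 \sqrt{11}$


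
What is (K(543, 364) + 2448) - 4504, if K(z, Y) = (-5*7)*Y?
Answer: -14796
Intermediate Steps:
K(z, Y) = -35*Y
(K(543, 364) + 2448) - 4504 = (-35*364 + 2448) - 4504 = (-12740 + 2448) - 4504 = -10292 - 4504 = -14796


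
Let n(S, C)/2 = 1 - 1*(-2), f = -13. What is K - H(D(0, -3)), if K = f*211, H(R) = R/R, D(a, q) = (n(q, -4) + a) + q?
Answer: -2744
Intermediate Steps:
n(S, C) = 6 (n(S, C) = 2*(1 - 1*(-2)) = 2*(1 + 2) = 2*3 = 6)
D(a, q) = 6 + a + q (D(a, q) = (6 + a) + q = 6 + a + q)
H(R) = 1
K = -2743 (K = -13*211 = -2743)
K - H(D(0, -3)) = -2743 - 1*1 = -2743 - 1 = -2744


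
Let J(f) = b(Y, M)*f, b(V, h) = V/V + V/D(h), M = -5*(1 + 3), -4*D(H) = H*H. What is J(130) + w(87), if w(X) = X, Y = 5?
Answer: 421/2 ≈ 210.50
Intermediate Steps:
D(H) = -H**2/4 (D(H) = -H*H/4 = -H**2/4)
M = -20 (M = -5*4 = -20)
b(V, h) = 1 - 4*V/h**2 (b(V, h) = V/V + V/((-h**2/4)) = 1 + V*(-4/h**2) = 1 - 4*V/h**2)
J(f) = 19*f/20 (J(f) = (1 - 4*5/(-20)**2)*f = (1 - 4*5*1/400)*f = (1 - 1/20)*f = 19*f/20)
J(130) + w(87) = (19/20)*130 + 87 = 247/2 + 87 = 421/2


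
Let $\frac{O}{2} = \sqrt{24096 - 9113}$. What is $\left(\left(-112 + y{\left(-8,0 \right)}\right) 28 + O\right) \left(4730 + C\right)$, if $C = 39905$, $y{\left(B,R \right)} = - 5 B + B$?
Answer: $-99982400 + 89270 \sqrt{14983} \approx -8.9055 \cdot 10^{7}$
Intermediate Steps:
$y{\left(B,R \right)} = - 4 B$
$O = 2 \sqrt{14983}$ ($O = 2 \sqrt{24096 - 9113} = 2 \sqrt{14983} \approx 244.81$)
$\left(\left(-112 + y{\left(-8,0 \right)}\right) 28 + O\right) \left(4730 + C\right) = \left(\left(-112 - -32\right) 28 + 2 \sqrt{14983}\right) \left(4730 + 39905\right) = \left(\left(-112 + 32\right) 28 + 2 \sqrt{14983}\right) 44635 = \left(\left(-80\right) 28 + 2 \sqrt{14983}\right) 44635 = \left(-2240 + 2 \sqrt{14983}\right) 44635 = -99982400 + 89270 \sqrt{14983}$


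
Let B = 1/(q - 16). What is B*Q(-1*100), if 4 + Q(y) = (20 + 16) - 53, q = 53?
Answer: -21/37 ≈ -0.56757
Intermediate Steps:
Q(y) = -21 (Q(y) = -4 + ((20 + 16) - 53) = -4 + (36 - 53) = -4 - 17 = -21)
B = 1/37 (B = 1/(53 - 16) = 1/37 ≈ 0.027027)
B*Q(-1*100) = (1/37)*(-21) = -21/37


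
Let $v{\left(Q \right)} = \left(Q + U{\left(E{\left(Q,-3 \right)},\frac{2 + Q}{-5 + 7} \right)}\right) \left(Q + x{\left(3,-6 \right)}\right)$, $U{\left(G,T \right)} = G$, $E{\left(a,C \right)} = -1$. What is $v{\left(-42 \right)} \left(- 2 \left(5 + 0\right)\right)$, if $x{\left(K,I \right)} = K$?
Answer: $-16770$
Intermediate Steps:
$v{\left(Q \right)} = \left(-1 + Q\right) \left(3 + Q\right)$ ($v{\left(Q \right)} = \left(Q - 1\right) \left(Q + 3\right) = \left(-1 + Q\right) \left(3 + Q\right)$)
$v{\left(-42 \right)} \left(- 2 \left(5 + 0\right)\right) = \left(-3 + \left(-42\right)^{2} + 2 \left(-42\right)\right) \left(- 2 \left(5 + 0\right)\right) = \left(-3 + 1764 - 84\right) \left(\left(-2\right) 5\right) = 1677 \left(-10\right) = -16770$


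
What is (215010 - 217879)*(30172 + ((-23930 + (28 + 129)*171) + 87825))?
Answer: -346902266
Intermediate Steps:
(215010 - 217879)*(30172 + ((-23930 + (28 + 129)*171) + 87825)) = -2869*(30172 + ((-23930 + 157*171) + 87825)) = -2869*(30172 + ((-23930 + 26847) + 87825)) = -2869*(30172 + (2917 + 87825)) = -2869*(30172 + 90742) = -2869*120914 = -346902266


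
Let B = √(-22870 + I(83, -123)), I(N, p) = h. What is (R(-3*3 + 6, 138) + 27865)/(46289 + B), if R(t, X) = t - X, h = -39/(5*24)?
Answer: 51332649440/85707775653 - 55448*I*√9148130/85707775653 ≈ 0.59893 - 0.0019567*I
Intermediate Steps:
h = -13/40 (h = -39/120 = -39*1/120 = -13/40 ≈ -0.32500)
I(N, p) = -13/40
B = I*√9148130/20 (B = √(-22870 - 13/40) = √(-914813/40) = I*√9148130/20 ≈ 151.23*I)
(R(-3*3 + 6, 138) + 27865)/(46289 + B) = (((-3*3 + 6) - 1*138) + 27865)/(46289 + I*√9148130/20) = (((-9 + 6) - 138) + 27865)/(46289 + I*√9148130/20) = ((-3 - 138) + 27865)/(46289 + I*√9148130/20) = (-141 + 27865)/(46289 + I*√9148130/20) = 27724/(46289 + I*√9148130/20)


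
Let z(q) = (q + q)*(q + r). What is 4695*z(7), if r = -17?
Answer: -657300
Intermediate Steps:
z(q) = 2*q*(-17 + q) (z(q) = (q + q)*(q - 17) = (2*q)*(-17 + q) = 2*q*(-17 + q))
4695*z(7) = 4695*(2*7*(-17 + 7)) = 4695*(2*7*(-10)) = 4695*(-140) = -657300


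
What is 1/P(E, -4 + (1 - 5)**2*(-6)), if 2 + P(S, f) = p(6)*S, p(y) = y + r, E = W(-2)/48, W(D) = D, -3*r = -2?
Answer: -18/41 ≈ -0.43902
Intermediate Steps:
r = 2/3 (r = -1/3*(-2) = 2/3 ≈ 0.66667)
E = -1/24 (E = -2/48 = -2*1/48 = -1/24 ≈ -0.041667)
p(y) = 2/3 + y (p(y) = y + 2/3 = 2/3 + y)
P(S, f) = -2 + 20*S/3 (P(S, f) = -2 + (2/3 + 6)*S = -2 + 20*S/3)
1/P(E, -4 + (1 - 5)**2*(-6)) = 1/(-2 + (20/3)*(-1/24)) = 1/(-2 - 5/18) = 1/(-41/18) = -18/41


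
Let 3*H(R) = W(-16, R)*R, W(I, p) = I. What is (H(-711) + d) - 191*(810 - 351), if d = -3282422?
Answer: -3366299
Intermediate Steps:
H(R) = -16*R/3 (H(R) = (-16*R)/3 = -16*R/3)
(H(-711) + d) - 191*(810 - 351) = (-16/3*(-711) - 3282422) - 191*(810 - 351) = (3792 - 3282422) - 191*459 = -3278630 - 87669 = -3366299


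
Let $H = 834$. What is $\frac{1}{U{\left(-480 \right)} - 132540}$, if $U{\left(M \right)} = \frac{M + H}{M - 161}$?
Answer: $- \frac{641}{84958494} \approx -7.5449 \cdot 10^{-6}$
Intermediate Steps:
$U{\left(M \right)} = \frac{834 + M}{-161 + M}$ ($U{\left(M \right)} = \frac{M + 834}{M - 161} = \frac{834 + M}{-161 + M}$)
$\frac{1}{U{\left(-480 \right)} - 132540} = \frac{1}{\frac{834 - 480}{-161 - 480} - 132540} = \frac{1}{\frac{1}{-641} \cdot 354 - 132540} = \frac{1}{\left(- \frac{1}{641}\right) 354 - 132540} = \frac{1}{- \frac{354}{641} - 132540} = \frac{1}{- \frac{84958494}{641}} = - \frac{641}{84958494}$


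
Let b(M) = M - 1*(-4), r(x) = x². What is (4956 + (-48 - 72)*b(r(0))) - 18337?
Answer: -13861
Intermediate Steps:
b(M) = 4 + M (b(M) = M + 4 = 4 + M)
(4956 + (-48 - 72)*b(r(0))) - 18337 = (4956 + (-48 - 72)*(4 + 0²)) - 18337 = (4956 - 120*(4 + 0)) - 18337 = (4956 - 120*4) - 18337 = (4956 - 480) - 18337 = 4476 - 18337 = -13861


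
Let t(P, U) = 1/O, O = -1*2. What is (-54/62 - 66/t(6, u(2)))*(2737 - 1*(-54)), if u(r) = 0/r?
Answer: 11345415/31 ≈ 3.6598e+5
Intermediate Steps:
u(r) = 0
O = -2
t(P, U) = -1/2 (t(P, U) = 1/(-2) = -1/2)
(-54/62 - 66/t(6, u(2)))*(2737 - 1*(-54)) = (-54/62 - 66/(-1/2))*(2737 - 1*(-54)) = (-54*1/62 - 66*(-2))*(2737 + 54) = (-27/31 + 132)*2791 = (4065/31)*2791 = 11345415/31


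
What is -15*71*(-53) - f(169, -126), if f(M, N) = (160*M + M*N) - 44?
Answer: 50743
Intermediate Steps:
f(M, N) = -44 + 160*M + M*N
-15*71*(-53) - f(169, -126) = -15*71*(-53) - (-44 + 160*169 + 169*(-126)) = -1065*(-53) - (-44 + 27040 - 21294) = 56445 - 1*5702 = 56445 - 5702 = 50743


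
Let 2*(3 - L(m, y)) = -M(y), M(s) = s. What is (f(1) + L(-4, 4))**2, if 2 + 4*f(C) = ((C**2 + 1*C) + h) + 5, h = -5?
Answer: 25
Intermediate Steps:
L(m, y) = 3 + y/2 (L(m, y) = 3 - (-1)*y/2 = 3 + y/2)
f(C) = -1/2 + C/4 + C**2/4 (f(C) = -1/2 + (((C**2 + 1*C) - 5) + 5)/4 = -1/2 + (((C**2 + C) - 5) + 5)/4 = -1/2 + (((C + C**2) - 5) + 5)/4 = -1/2 + ((-5 + C + C**2) + 5)/4 = -1/2 + (C + C**2)/4 = -1/2 + (C/4 + C**2/4) = -1/2 + C/4 + C**2/4)
(f(1) + L(-4, 4))**2 = ((-1/2 + (1/4)*1 + (1/4)*1**2) + (3 + (1/2)*4))**2 = ((-1/2 + 1/4 + (1/4)*1) + (3 + 2))**2 = ((-1/2 + 1/4 + 1/4) + 5)**2 = (0 + 5)**2 = 5**2 = 25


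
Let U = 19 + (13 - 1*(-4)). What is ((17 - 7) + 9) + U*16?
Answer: 595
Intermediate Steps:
U = 36 (U = 19 + (13 + 4) = 19 + 17 = 36)
((17 - 7) + 9) + U*16 = ((17 - 7) + 9) + 36*16 = (10 + 9) + 576 = 19 + 576 = 595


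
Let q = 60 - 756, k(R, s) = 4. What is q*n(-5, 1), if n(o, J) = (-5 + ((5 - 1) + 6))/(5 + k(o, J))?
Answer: -1160/3 ≈ -386.67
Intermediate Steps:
n(o, J) = 5/9 (n(o, J) = (-5 + ((5 - 1) + 6))/(5 + 4) = (-5 + (4 + 6))/9 = (-5 + 10)*(⅑) = 5*(⅑) = 5/9)
q = -696
q*n(-5, 1) = -696*5/9 = -1160/3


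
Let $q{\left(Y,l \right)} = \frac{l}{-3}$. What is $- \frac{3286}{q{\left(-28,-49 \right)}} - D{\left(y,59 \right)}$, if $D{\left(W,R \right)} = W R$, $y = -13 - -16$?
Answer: $- \frac{18531}{49} \approx -378.18$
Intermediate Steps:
$q{\left(Y,l \right)} = - \frac{l}{3}$ ($q{\left(Y,l \right)} = l \left(- \frac{1}{3}\right) = - \frac{l}{3}$)
$y = 3$ ($y = -13 + 16 = 3$)
$D{\left(W,R \right)} = R W$
$- \frac{3286}{q{\left(-28,-49 \right)}} - D{\left(y,59 \right)} = - \frac{3286}{\left(- \frac{1}{3}\right) \left(-49\right)} - 59 \cdot 3 = - \frac{3286}{\frac{49}{3}} - 177 = \left(-3286\right) \frac{3}{49} - 177 = - \frac{9858}{49} - 177 = - \frac{18531}{49}$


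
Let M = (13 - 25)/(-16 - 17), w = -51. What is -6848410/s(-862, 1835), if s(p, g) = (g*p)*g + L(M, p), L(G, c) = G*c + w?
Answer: 75332510/31928031459 ≈ 0.0023594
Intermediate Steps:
M = 4/11 (M = -12/(-33) = -12*(-1/33) = 4/11 ≈ 0.36364)
L(G, c) = -51 + G*c (L(G, c) = G*c - 51 = -51 + G*c)
s(p, g) = -51 + 4*p/11 + p*g² (s(p, g) = (g*p)*g + (-51 + 4*p/11) = p*g² + (-51 + 4*p/11) = -51 + 4*p/11 + p*g²)
-6848410/s(-862, 1835) = -6848410/(-51 + (4/11)*(-862) - 862*1835²) = -6848410/(-51 - 3448/11 - 862*3367225) = -6848410/(-51 - 3448/11 - 2902547950) = -6848410/(-31928031459/11) = -6848410*(-11/31928031459) = 75332510/31928031459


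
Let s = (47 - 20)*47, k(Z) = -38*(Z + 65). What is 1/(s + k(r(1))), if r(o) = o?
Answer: -1/1239 ≈ -0.00080710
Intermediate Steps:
k(Z) = -2470 - 38*Z (k(Z) = -38*(65 + Z) = -2470 - 38*Z)
s = 1269 (s = 27*47 = 1269)
1/(s + k(r(1))) = 1/(1269 + (-2470 - 38*1)) = 1/(1269 + (-2470 - 38)) = 1/(1269 - 2508) = 1/(-1239) = -1/1239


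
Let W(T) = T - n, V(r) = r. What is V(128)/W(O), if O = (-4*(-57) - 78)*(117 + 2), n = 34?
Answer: 16/2227 ≈ 0.0071846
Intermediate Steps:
O = 17850 (O = (228 - 78)*119 = 150*119 = 17850)
W(T) = -34 + T (W(T) = T - 1*34 = T - 34 = -34 + T)
V(128)/W(O) = 128/(-34 + 17850) = 128/17816 = 128*(1/17816) = 16/2227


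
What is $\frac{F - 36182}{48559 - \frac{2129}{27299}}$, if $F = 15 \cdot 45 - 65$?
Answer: $- \frac{242770007}{331402503} \approx -0.73255$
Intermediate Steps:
$F = 610$ ($F = 675 - 65 = 610$)
$\frac{F - 36182}{48559 - \frac{2129}{27299}} = \frac{610 - 36182}{48559 - \frac{2129}{27299}} = - \frac{35572}{48559 - \frac{2129}{27299}} = - \frac{35572}{\frac{1325610012}{27299}} = \left(-35572\right) \frac{27299}{1325610012} = - \frac{242770007}{331402503}$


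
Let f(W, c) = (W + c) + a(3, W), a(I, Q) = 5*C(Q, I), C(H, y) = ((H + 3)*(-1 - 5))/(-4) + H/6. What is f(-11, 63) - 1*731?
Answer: -4489/6 ≈ -748.17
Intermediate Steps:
C(H, y) = 9/2 + 5*H/3 (C(H, y) = ((3 + H)*(-6))*(-¼) + H*(⅙) = (-18 - 6*H)*(-¼) + H/6 = (9/2 + 3*H/2) + H/6 = 9/2 + 5*H/3)
a(I, Q) = 45/2 + 25*Q/3 (a(I, Q) = 5*(9/2 + 5*Q/3) = 45/2 + 25*Q/3)
f(W, c) = 45/2 + c + 28*W/3 (f(W, c) = (W + c) + (45/2 + 25*W/3) = 45/2 + c + 28*W/3)
f(-11, 63) - 1*731 = (45/2 + 63 + (28/3)*(-11)) - 1*731 = (45/2 + 63 - 308/3) - 731 = -103/6 - 731 = -4489/6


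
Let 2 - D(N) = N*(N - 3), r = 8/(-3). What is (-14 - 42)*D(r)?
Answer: 6608/9 ≈ 734.22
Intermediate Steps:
r = -8/3 (r = 8*(-1/3) = -8/3 ≈ -2.6667)
D(N) = 2 - N*(-3 + N) (D(N) = 2 - N*(N - 3) = 2 - N*(-3 + N))
(-14 - 42)*D(r) = (-14 - 42)*(2 - (-8/3)**2 + 3*(-8/3)) = -56*(2 - 1*64/9 - 8) = -56*(2 - 64/9 - 8) = -56*(-118/9) = 6608/9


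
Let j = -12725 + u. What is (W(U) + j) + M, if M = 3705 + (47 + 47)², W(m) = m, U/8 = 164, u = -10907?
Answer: -9779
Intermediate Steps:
U = 1312 (U = 8*164 = 1312)
j = -23632 (j = -12725 - 10907 = -23632)
M = 12541 (M = 3705 + 94² = 3705 + 8836 = 12541)
(W(U) + j) + M = (1312 - 23632) + 12541 = -22320 + 12541 = -9779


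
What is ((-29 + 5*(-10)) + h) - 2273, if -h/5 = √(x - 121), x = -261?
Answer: -2352 - 5*I*√382 ≈ -2352.0 - 97.724*I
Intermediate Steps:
h = -5*I*√382 (h = -5*√(-261 - 121) = -5*I*√382 ≈ -97.724*I)
((-29 + 5*(-10)) + h) - 2273 = ((-29 + 5*(-10)) - 5*I*√382) - 2273 = ((-29 - 50) - 5*I*√382) - 2273 = (-79 - 5*I*√382) - 2273 = -2352 - 5*I*√382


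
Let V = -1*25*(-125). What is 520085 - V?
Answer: 516960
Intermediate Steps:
V = 3125 (V = -25*(-125) = 3125)
520085 - V = 520085 - 1*3125 = 520085 - 3125 = 516960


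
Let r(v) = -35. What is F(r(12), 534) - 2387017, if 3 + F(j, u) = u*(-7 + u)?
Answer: -2105602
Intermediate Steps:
F(j, u) = -3 + u*(-7 + u)
F(r(12), 534) - 2387017 = (-3 + 534**2 - 7*534) - 2387017 = (-3 + 285156 - 3738) - 2387017 = 281415 - 2387017 = -2105602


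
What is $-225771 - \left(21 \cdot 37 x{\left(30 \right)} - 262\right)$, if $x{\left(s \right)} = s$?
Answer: $-248819$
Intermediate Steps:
$-225771 - \left(21 \cdot 37 x{\left(30 \right)} - 262\right) = -225771 - \left(21 \cdot 37 \cdot 30 - 262\right) = -225771 - \left(777 \cdot 30 - 262\right) = -225771 - \left(23310 - 262\right) = -225771 - 23048 = -248819$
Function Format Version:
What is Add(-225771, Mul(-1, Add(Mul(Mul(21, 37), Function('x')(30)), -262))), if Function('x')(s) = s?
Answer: -248819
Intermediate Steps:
Add(-225771, Mul(-1, Add(Mul(Mul(21, 37), Function('x')(30)), -262))) = Add(-225771, Mul(-1, Add(Mul(Mul(21, 37), 30), -262))) = Add(-225771, Mul(-1, Add(Mul(777, 30), -262))) = Add(-225771, Mul(-1, Add(23310, -262))) = Add(-225771, Mul(-1, 23048)) = Add(-225771, -23048) = -248819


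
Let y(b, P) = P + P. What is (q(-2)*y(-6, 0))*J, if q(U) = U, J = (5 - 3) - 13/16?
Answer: 0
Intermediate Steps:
y(b, P) = 2*P
J = 19/16 (J = 2 - 13*1/16 = 2 - 13/16 = 19/16 ≈ 1.1875)
(q(-2)*y(-6, 0))*J = -4*0*(19/16) = -2*0*(19/16) = 0*(19/16) = 0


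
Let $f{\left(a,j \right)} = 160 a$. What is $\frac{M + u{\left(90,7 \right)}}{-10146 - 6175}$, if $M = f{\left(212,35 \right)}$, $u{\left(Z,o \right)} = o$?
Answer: $- \frac{33927}{16321} \approx -2.0787$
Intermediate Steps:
$M = 33920$ ($M = 160 \cdot 212 = 33920$)
$\frac{M + u{\left(90,7 \right)}}{-10146 - 6175} = \frac{33920 + 7}{-10146 - 6175} = \frac{33927}{-16321} = 33927 \left(- \frac{1}{16321}\right) = - \frac{33927}{16321}$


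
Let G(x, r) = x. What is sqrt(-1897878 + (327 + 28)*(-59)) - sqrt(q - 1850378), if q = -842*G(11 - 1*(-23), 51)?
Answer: I*(sqrt(1918823) - sqrt(1879006)) ≈ 14.447*I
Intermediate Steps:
q = -28628 (q = -842*(11 - 1*(-23)) = -842*(11 + 23) = -842*34 = -28628)
sqrt(-1897878 + (327 + 28)*(-59)) - sqrt(q - 1850378) = sqrt(-1897878 + (327 + 28)*(-59)) - sqrt(-28628 - 1850378) = sqrt(-1897878 + 355*(-59)) - sqrt(-1879006) = sqrt(-1897878 - 20945) - I*sqrt(1879006) = sqrt(-1918823) - I*sqrt(1879006) = I*sqrt(1918823) - I*sqrt(1879006)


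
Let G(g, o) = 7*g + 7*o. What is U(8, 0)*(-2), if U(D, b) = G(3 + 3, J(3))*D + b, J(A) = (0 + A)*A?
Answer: -1680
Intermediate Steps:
J(A) = A² (J(A) = A*A = A²)
U(D, b) = b + 105*D (U(D, b) = (7*(3 + 3) + 7*3²)*D + b = (7*6 + 7*9)*D + b = (42 + 63)*D + b = 105*D + b = b + 105*D)
U(8, 0)*(-2) = (0 + 105*8)*(-2) = (0 + 840)*(-2) = 840*(-2) = -1680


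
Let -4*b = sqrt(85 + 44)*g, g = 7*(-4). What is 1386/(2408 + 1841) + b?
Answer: 198/607 + 7*sqrt(129) ≈ 79.831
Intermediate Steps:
g = -28
b = 7*sqrt(129) (b = -sqrt(85 + 44)*(-28)/4 = -sqrt(129)*(-28)/4 = -(-7)*sqrt(129) = 7*sqrt(129) ≈ 79.505)
1386/(2408 + 1841) + b = 1386/(2408 + 1841) + 7*sqrt(129) = 1386/4249 + 7*sqrt(129) = 1386*(1/4249) + 7*sqrt(129) = 198/607 + 7*sqrt(129)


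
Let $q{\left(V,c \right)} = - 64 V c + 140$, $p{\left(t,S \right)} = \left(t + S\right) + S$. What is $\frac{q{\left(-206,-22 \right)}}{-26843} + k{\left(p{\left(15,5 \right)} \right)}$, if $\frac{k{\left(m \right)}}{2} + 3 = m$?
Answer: $\frac{1471000}{26843} \approx 54.8$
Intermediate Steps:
$p{\left(t,S \right)} = t + 2 S$ ($p{\left(t,S \right)} = \left(S + t\right) + S = t + 2 S$)
$k{\left(m \right)} = -6 + 2 m$
$q{\left(V,c \right)} = 140 - 64 V c$ ($q{\left(V,c \right)} = - 64 V c + 140 = 140 - 64 V c$)
$\frac{q{\left(-206,-22 \right)}}{-26843} + k{\left(p{\left(15,5 \right)} \right)} = \frac{140 - \left(-13184\right) \left(-22\right)}{-26843} - \left(6 - 2 \left(15 + 2 \cdot 5\right)\right) = \left(140 - 290048\right) \left(- \frac{1}{26843}\right) - \left(6 - 2 \left(15 + 10\right)\right) = \left(-289908\right) \left(- \frac{1}{26843}\right) + \left(-6 + 2 \cdot 25\right) = \frac{289908}{26843} + \left(-6 + 50\right) = \frac{289908}{26843} + 44 = \frac{1471000}{26843}$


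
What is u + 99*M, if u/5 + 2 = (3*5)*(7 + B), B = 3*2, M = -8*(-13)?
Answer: 11261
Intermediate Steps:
M = 104
B = 6
u = 965 (u = -10 + 5*((3*5)*(7 + 6)) = -10 + 5*(15*13) = -10 + 5*195 = -10 + 975 = 965)
u + 99*M = 965 + 99*104 = 965 + 10296 = 11261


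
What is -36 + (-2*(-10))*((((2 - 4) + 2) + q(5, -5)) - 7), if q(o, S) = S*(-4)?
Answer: 224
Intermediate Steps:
q(o, S) = -4*S
-36 + (-2*(-10))*((((2 - 4) + 2) + q(5, -5)) - 7) = -36 + (-2*(-10))*((((2 - 4) + 2) - 4*(-5)) - 7) = -36 + 20*(((-2 + 2) + 20) - 7) = -36 + 20*((0 + 20) - 7) = -36 + 20*(20 - 7) = -36 + 20*13 = -36 + 260 = 224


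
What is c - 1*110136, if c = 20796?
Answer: -89340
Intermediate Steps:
c - 1*110136 = 20796 - 1*110136 = 20796 - 110136 = -89340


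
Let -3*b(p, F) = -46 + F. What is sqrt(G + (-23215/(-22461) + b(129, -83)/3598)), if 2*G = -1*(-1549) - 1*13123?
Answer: I*sqrt(37788139180721776854)/80814678 ≈ 76.065*I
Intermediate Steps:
b(p, F) = 46/3 - F/3 (b(p, F) = -(-46 + F)/3 = 46/3 - F/3)
G = -5787 (G = (-1*(-1549) - 1*13123)/2 = (1549 - 13123)/2 = (1/2)*(-11574) = -5787)
sqrt(G + (-23215/(-22461) + b(129, -83)/3598)) = sqrt(-5787 + (-23215/(-22461) + (46/3 - 1/3*(-83))/3598)) = sqrt(-5787 + (-23215*(-1/22461) + (46/3 + 83/3)*(1/3598))) = sqrt(-5787 + (23215/22461 + 43*(1/3598))) = sqrt(-5787 + (23215/22461 + 43/3598)) = sqrt(-5787 + 84493393/80814678) = sqrt(-467590048193/80814678) = I*sqrt(37788139180721776854)/80814678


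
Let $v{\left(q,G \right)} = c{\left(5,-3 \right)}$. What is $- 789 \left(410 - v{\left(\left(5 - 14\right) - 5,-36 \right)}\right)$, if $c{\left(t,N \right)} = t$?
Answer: $-319545$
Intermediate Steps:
$v{\left(q,G \right)} = 5$
$- 789 \left(410 - v{\left(\left(5 - 14\right) - 5,-36 \right)}\right) = - 789 \left(410 - 5\right) = \left(-789\right) 405 = -319545$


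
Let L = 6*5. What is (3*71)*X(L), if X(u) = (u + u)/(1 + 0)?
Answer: 12780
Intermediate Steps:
L = 30
X(u) = 2*u (X(u) = (2*u)/1 = (2*u)*1 = 2*u)
(3*71)*X(L) = (3*71)*(2*30) = 213*60 = 12780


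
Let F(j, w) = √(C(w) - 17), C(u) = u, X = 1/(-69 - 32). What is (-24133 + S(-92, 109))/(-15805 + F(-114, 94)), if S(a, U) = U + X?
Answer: 38349647125/25229592748 + 2426425*√77/25229592748 ≈ 1.5209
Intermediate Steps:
X = -1/101 (X = 1/(-101) = -1/101 ≈ -0.0099010)
F(j, w) = √(-17 + w) (F(j, w) = √(w - 17) = √(-17 + w))
S(a, U) = -1/101 + U (S(a, U) = U - 1/101 = -1/101 + U)
(-24133 + S(-92, 109))/(-15805 + F(-114, 94)) = (-24133 + (-1/101 + 109))/(-15805 + √(-17 + 94)) = (-24133 + 11008/101)/(-15805 + √77) = -2426425/(101*(-15805 + √77))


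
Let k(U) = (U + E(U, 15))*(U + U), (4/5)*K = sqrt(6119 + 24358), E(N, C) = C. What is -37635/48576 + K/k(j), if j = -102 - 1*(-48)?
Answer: -12545/16192 + 5*sqrt(30477)/16848 ≈ -0.72296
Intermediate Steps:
j = -54 (j = -102 + 48 = -54)
K = 5*sqrt(30477)/4 (K = 5*sqrt(6119 + 24358)/4 = 5*sqrt(30477)/4 ≈ 218.22)
k(U) = 2*U*(15 + U) (k(U) = (U + 15)*(U + U) = (15 + U)*(2*U) = 2*U*(15 + U))
-37635/48576 + K/k(j) = -37635/48576 + (5*sqrt(30477)/4)/((2*(-54)*(15 - 54))) = -37635*1/48576 + (5*sqrt(30477)/4)/((2*(-54)*(-39))) = -12545/16192 + (5*sqrt(30477)/4)/4212 = -12545/16192 + (5*sqrt(30477)/4)*(1/4212) = -12545/16192 + 5*sqrt(30477)/16848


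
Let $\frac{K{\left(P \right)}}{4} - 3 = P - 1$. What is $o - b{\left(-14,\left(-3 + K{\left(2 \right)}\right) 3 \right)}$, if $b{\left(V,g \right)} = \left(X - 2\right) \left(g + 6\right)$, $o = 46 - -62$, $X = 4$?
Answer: $18$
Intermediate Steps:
$K{\left(P \right)} = 8 + 4 P$ ($K{\left(P \right)} = 12 + 4 \left(P - 1\right) = 12 + 4 \left(-1 + P\right) = 12 + \left(-4 + 4 P\right) = 8 + 4 P$)
$o = 108$ ($o = 46 + 62 = 108$)
$b{\left(V,g \right)} = 12 + 2 g$ ($b{\left(V,g \right)} = \left(4 - 2\right) \left(g + 6\right) = 2 \left(6 + g\right) = 12 + 2 g$)
$o - b{\left(-14,\left(-3 + K{\left(2 \right)}\right) 3 \right)} = 108 - \left(12 + 2 \left(-3 + \left(8 + 4 \cdot 2\right)\right) 3\right) = 108 - \left(12 + 2 \left(-3 + \left(8 + 8\right)\right) 3\right) = 108 - \left(12 + 2 \left(-3 + 16\right) 3\right) = 108 - \left(12 + 2 \cdot 13 \cdot 3\right) = 108 - \left(12 + 2 \cdot 39\right) = 108 - \left(12 + 78\right) = 108 - 90 = 18$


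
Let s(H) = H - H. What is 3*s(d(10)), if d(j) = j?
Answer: 0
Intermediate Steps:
s(H) = 0
3*s(d(10)) = 3*0 = 0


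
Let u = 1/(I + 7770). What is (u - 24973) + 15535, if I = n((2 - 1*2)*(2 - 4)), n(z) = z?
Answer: -73333259/7770 ≈ -9438.0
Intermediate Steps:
I = 0 (I = (2 - 1*2)*(2 - 4) = (2 - 2)*(-2) = 0*(-2) = 0)
u = 1/7770 (u = 1/(0 + 7770) = 1/7770 ≈ 0.00012870)
(u - 24973) + 15535 = (1/7770 - 24973) + 15535 = -194040209/7770 + 15535 = -73333259/7770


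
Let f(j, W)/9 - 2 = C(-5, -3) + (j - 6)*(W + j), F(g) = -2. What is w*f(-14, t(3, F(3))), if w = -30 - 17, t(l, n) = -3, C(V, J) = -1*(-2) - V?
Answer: -147627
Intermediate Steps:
C(V, J) = 2 - V
f(j, W) = 81 + 9*(-6 + j)*(W + j) (f(j, W) = 18 + 9*((2 - 1*(-5)) + (j - 6)*(W + j)) = 18 + 9*((2 + 5) + (-6 + j)*(W + j)) = 18 + 9*(7 + (-6 + j)*(W + j)) = 18 + (63 + 9*(-6 + j)*(W + j)) = 81 + 9*(-6 + j)*(W + j))
w = -47
w*f(-14, t(3, F(3))) = -47*(81 - 54*(-3) - 54*(-14) + 9*(-14)² + 9*(-3)*(-14)) = -47*(81 + 162 + 756 + 9*196 + 378) = -47*(81 + 162 + 756 + 1764 + 378) = -47*3141 = -147627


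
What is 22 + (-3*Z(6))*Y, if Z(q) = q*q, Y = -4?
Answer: 454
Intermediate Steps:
Z(q) = q²
22 + (-3*Z(6))*Y = 22 - 3*6²*(-4) = 22 - 3*36*(-4) = 22 - 108*(-4) = 22 + 432 = 454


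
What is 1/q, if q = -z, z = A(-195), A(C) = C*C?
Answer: -1/38025 ≈ -2.6298e-5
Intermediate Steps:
A(C) = C**2
z = 38025 (z = (-195)**2 = 38025)
q = -38025 (q = -1*38025 = -38025)
1/q = 1/(-38025) = -1/38025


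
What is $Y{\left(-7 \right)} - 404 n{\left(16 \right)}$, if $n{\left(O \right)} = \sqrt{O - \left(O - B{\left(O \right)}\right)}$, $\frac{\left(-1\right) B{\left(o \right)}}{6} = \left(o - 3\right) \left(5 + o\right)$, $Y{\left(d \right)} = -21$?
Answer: $-21 - 1212 i \sqrt{182} \approx -21.0 - 16351.0 i$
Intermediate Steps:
$B{\left(o \right)} = - 6 \left(-3 + o\right) \left(5 + o\right)$ ($B{\left(o \right)} = - 6 \left(o - 3\right) \left(5 + o\right) = - 6 \left(-3 + o\right) \left(5 + o\right)$)
$n{\left(O \right)} = \sqrt{90 - 12 O - 6 O^{2}}$ ($n{\left(O \right)} = \sqrt{O - \left(-90 + 6 O^{2} + 13 O\right)} = \sqrt{90 - 12 O - 6 O^{2}}$)
$Y{\left(-7 \right)} - 404 n{\left(16 \right)} = -21 - 404 \sqrt{90 - 192 - 6 \cdot 16^{2}} = -21 - 404 \sqrt{90 - 192 - 1536} = -21 - 404 \sqrt{-1638} = -21 - 404 \cdot 3 i \sqrt{182} = -21 - 1212 i \sqrt{182}$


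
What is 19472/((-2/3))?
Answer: -29208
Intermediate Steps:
19472/((-2/3)) = 19472/((-2*1/3)) = 19472/(-2/3) = 19472*(-3/2) = -29208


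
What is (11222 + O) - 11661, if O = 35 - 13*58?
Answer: -1158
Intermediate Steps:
O = -719 (O = 35 - 754 = -719)
(11222 + O) - 11661 = (11222 - 719) - 11661 = 10503 - 11661 = -1158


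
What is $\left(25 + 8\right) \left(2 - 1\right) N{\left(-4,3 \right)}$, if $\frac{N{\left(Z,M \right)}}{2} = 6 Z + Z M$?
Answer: $-2376$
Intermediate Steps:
$N{\left(Z,M \right)} = 12 Z + 2 M Z$ ($N{\left(Z,M \right)} = 2 \left(6 Z + Z M\right) = 2 \left(6 Z + M Z\right) = 12 Z + 2 M Z$)
$\left(25 + 8\right) \left(2 - 1\right) N{\left(-4,3 \right)} = \left(25 + 8\right) \left(2 - 1\right) 2 \left(-4\right) \left(6 + 3\right) = 33 \cdot 1 \cdot 2 \left(-4\right) 9 = 33 \cdot 1 \left(-72\right) = 33 \left(-72\right) = -2376$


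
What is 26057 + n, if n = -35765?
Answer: -9708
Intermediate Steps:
26057 + n = 26057 - 35765 = -9708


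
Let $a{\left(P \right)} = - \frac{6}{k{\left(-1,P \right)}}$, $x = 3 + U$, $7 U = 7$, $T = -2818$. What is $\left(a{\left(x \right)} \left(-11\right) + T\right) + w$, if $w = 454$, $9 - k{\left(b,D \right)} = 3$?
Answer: $-2353$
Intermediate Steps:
$k{\left(b,D \right)} = 6$ ($k{\left(b,D \right)} = 9 - 3 = 6$)
$U = 1$ ($U = \frac{1}{7} \cdot 7 = 1$)
$x = 4$ ($x = 3 + 1 = 4$)
$a{\left(P \right)} = -1$ ($a{\left(P \right)} = - \frac{6}{6} = \left(-6\right) \frac{1}{6} = -1$)
$\left(a{\left(x \right)} \left(-11\right) + T\right) + w = \left(\left(-1\right) \left(-11\right) - 2818\right) + 454 = \left(11 - 2818\right) + 454 = -2807 + 454 = -2353$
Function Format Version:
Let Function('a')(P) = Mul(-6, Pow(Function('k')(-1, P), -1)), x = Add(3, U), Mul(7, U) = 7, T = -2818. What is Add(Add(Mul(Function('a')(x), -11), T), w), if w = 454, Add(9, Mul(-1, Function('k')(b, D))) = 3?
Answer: -2353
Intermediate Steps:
Function('k')(b, D) = 6 (Function('k')(b, D) = Add(9, Mul(-1, 3)) = Add(9, -3) = 6)
U = 1 (U = Mul(Rational(1, 7), 7) = 1)
x = 4 (x = Add(3, 1) = 4)
Function('a')(P) = -1 (Function('a')(P) = Mul(-6, Pow(6, -1)) = Mul(-6, Rational(1, 6)) = -1)
Add(Add(Mul(Function('a')(x), -11), T), w) = Add(Add(Mul(-1, -11), -2818), 454) = Add(Add(11, -2818), 454) = Add(-2807, 454) = -2353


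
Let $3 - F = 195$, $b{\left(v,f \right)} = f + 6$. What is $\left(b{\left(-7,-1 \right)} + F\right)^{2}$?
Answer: $34969$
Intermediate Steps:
$b{\left(v,f \right)} = 6 + f$
$F = -192$ ($F = 3 - 195 = -192$)
$\left(b{\left(-7,-1 \right)} + F\right)^{2} = \left(\left(6 - 1\right) - 192\right)^{2} = \left(5 - 192\right)^{2} = \left(-187\right)^{2} = 34969$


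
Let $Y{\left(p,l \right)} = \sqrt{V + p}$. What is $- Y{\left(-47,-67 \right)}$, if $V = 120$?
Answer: $- \sqrt{73} \approx -8.544$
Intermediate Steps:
$Y{\left(p,l \right)} = \sqrt{120 + p}$
$- Y{\left(-47,-67 \right)} = - \sqrt{120 - 47} = - \sqrt{73}$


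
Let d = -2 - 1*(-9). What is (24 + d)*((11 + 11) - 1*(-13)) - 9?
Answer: 1076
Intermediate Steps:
d = 7 (d = -2 + 9 = 7)
(24 + d)*((11 + 11) - 1*(-13)) - 9 = (24 + 7)*((11 + 11) - 1*(-13)) - 9 = 31*(22 + 13) - 9 = 31*35 - 9 = 1085 - 9 = 1076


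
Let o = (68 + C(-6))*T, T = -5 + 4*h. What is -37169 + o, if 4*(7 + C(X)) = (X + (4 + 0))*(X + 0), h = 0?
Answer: -37489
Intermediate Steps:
C(X) = -7 + X*(4 + X)/4 (C(X) = -7 + ((X + (4 + 0))*(X + 0))/4 = -7 + ((X + 4)*X)/4 = -7 + ((4 + X)*X)/4 = -7 + (X*(4 + X))/4 = -7 + X*(4 + X)/4)
T = -5 (T = -5 + 4*0 = -5 + 0 = -5)
o = -320 (o = (68 + (-7 - 6 + (1/4)*(-6)**2))*(-5) = (68 + (-7 - 6 + (1/4)*36))*(-5) = (68 + (-7 - 6 + 9))*(-5) = (68 - 4)*(-5) = 64*(-5) = -320)
-37169 + o = -37169 - 320 = -37489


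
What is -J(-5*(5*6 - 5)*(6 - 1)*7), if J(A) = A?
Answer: 4375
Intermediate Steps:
-J(-5*(5*6 - 5)*(6 - 1)*7) = -(-5*(5*6 - 5)*(6 - 1))*7 = -(-5*(30 - 5)*5)*7 = -(-125*5)*7 = -(-5*125)*7 = -(-625)*7 = -1*(-4375) = 4375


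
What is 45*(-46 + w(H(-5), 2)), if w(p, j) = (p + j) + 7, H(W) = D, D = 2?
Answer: -1575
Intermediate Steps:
H(W) = 2
w(p, j) = 7 + j + p (w(p, j) = (j + p) + 7 = 7 + j + p)
45*(-46 + w(H(-5), 2)) = 45*(-46 + (7 + 2 + 2)) = 45*(-46 + 11) = 45*(-35) = -1575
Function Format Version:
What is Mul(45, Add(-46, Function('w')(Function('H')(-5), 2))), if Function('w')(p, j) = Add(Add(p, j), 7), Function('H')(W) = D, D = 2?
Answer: -1575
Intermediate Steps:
Function('H')(W) = 2
Function('w')(p, j) = Add(7, j, p) (Function('w')(p, j) = Add(Add(j, p), 7) = Add(7, j, p))
Mul(45, Add(-46, Function('w')(Function('H')(-5), 2))) = Mul(45, Add(-46, Add(7, 2, 2))) = Mul(45, Add(-46, 11)) = Mul(45, -35) = -1575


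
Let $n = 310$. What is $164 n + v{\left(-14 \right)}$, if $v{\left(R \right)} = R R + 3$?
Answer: $51039$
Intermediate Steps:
$v{\left(R \right)} = 3 + R^{2}$ ($v{\left(R \right)} = R^{2} + 3 = 3 + R^{2}$)
$164 n + v{\left(-14 \right)} = 164 \cdot 310 + \left(3 + \left(-14\right)^{2}\right) = 50840 + \left(3 + 196\right) = 50840 + 199 = 51039$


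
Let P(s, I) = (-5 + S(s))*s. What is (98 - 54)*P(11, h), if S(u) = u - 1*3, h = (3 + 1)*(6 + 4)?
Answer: 1452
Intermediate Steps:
h = 40 (h = 4*10 = 40)
S(u) = -3 + u (S(u) = u - 3 = -3 + u)
P(s, I) = s*(-8 + s) (P(s, I) = (-5 + (-3 + s))*s = (-8 + s)*s = s*(-8 + s))
(98 - 54)*P(11, h) = (98 - 54)*(11*(-8 + 11)) = 44*(11*3) = 44*33 = 1452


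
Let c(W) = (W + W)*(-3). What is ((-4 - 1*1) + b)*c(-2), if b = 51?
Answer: 552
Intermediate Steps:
c(W) = -6*W (c(W) = (2*W)*(-3) = -6*W)
((-4 - 1*1) + b)*c(-2) = ((-4 - 1*1) + 51)*(-6*(-2)) = ((-4 - 1) + 51)*12 = (-5 + 51)*12 = 46*12 = 552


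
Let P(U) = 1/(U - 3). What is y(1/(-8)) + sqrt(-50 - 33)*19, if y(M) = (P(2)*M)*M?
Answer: -1/64 + 19*I*sqrt(83) ≈ -0.015625 + 173.1*I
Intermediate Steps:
P(U) = 1/(-3 + U)
y(M) = -M**2 (y(M) = (M/(-3 + 2))*M = (M/(-1))*M = (-M)*M = -M**2)
y(1/(-8)) + sqrt(-50 - 33)*19 = -(1/(-8))**2 + sqrt(-50 - 33)*19 = -(-1/8)**2 + sqrt(-83)*19 = -1*1/64 + (I*sqrt(83))*19 = -1/64 + 19*I*sqrt(83)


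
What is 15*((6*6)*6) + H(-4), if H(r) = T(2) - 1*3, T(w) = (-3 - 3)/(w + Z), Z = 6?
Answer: 12945/4 ≈ 3236.3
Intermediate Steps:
T(w) = -6/(6 + w) (T(w) = (-3 - 3)/(w + 6) = -6/(6 + w))
H(r) = -15/4 (H(r) = -6/(6 + 2) - 1*3 = -6/8 - 3 = -6*⅛ - 3 = -¾ - 3 = -15/4)
15*((6*6)*6) + H(-4) = 15*((6*6)*6) - 15/4 = 15*(36*6) - 15/4 = 15*216 - 15/4 = 3240 - 15/4 = 12945/4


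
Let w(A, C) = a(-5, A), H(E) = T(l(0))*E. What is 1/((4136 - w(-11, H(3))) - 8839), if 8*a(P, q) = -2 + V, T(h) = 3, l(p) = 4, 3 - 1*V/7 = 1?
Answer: -2/9409 ≈ -0.00021256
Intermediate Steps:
V = 14 (V = 21 - 7*1 = 21 - 7 = 14)
a(P, q) = 3/2 (a(P, q) = (-2 + 14)/8 = (⅛)*12 = 3/2)
H(E) = 3*E
w(A, C) = 3/2
1/((4136 - w(-11, H(3))) - 8839) = 1/((4136 - 1*3/2) - 8839) = 1/((4136 - 3/2) - 8839) = 1/(8269/2 - 8839) = 1/(-9409/2) = -2/9409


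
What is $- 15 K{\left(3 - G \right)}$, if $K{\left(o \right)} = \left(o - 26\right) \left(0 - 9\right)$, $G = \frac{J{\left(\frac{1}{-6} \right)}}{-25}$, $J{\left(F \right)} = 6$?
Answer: $- \frac{15363}{5} \approx -3072.6$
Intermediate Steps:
$G = - \frac{6}{25}$ ($G = \frac{6}{-25} = 6 \left(- \frac{1}{25}\right) = - \frac{6}{25} \approx -0.24$)
$K{\left(o \right)} = 234 - 9 o$ ($K{\left(o \right)} = \left(-26 + o\right) \left(-9\right) = 234 - 9 o$)
$- 15 K{\left(3 - G \right)} = - 15 \left(234 - 9 \left(3 - - \frac{6}{25}\right)\right) = - 15 \left(234 - 9 \left(3 + \frac{6}{25}\right)\right) = - 15 \left(234 - \frac{729}{25}\right) = \left(-15\right) \frac{5121}{25} = - \frac{15363}{5}$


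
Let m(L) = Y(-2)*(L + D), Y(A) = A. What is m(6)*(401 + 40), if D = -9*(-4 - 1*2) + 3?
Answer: -55566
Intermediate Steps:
D = 57 (D = -9*(-4 - 2) + 3 = -9*(-6) + 3 = -3*(-18) + 3 = 54 + 3 = 57)
m(L) = -114 - 2*L (m(L) = -2*(L + 57) = -2*(57 + L) = -114 - 2*L)
m(6)*(401 + 40) = (-114 - 2*6)*(401 + 40) = (-114 - 12)*441 = -126*441 = -55566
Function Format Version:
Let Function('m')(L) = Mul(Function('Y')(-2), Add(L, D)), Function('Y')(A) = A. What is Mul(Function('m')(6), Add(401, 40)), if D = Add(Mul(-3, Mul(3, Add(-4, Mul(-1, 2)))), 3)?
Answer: -55566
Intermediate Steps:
D = 57 (D = Add(Mul(-3, Mul(3, Add(-4, -2))), 3) = Add(Mul(-3, Mul(3, -6)), 3) = Add(Mul(-3, -18), 3) = Add(54, 3) = 57)
Function('m')(L) = Add(-114, Mul(-2, L)) (Function('m')(L) = Mul(-2, Add(L, 57)) = Mul(-2, Add(57, L)) = Add(-114, Mul(-2, L)))
Mul(Function('m')(6), Add(401, 40)) = Mul(Add(-114, Mul(-2, 6)), Add(401, 40)) = Mul(Add(-114, -12), 441) = Mul(-126, 441) = -55566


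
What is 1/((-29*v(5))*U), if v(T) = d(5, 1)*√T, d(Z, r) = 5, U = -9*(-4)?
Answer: -√5/26100 ≈ -8.5673e-5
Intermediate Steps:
U = 36
v(T) = 5*√T
1/((-29*v(5))*U) = 1/(-145*√5*36) = 1/(-5220*√5) = -√5/26100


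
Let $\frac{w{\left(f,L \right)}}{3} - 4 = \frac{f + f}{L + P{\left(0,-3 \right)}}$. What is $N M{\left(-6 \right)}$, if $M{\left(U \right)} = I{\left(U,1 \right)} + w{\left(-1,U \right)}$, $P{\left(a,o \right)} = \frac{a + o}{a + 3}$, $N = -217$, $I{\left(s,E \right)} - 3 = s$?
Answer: $-2139$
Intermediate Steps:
$I{\left(s,E \right)} = 3 + s$
$P{\left(a,o \right)} = \frac{a + o}{3 + a}$
$w{\left(f,L \right)} = 12 + \frac{6 f}{-1 + L}$ ($w{\left(f,L \right)} = 12 + 3 \frac{f + f}{L + \frac{0 - 3}{3 + 0}} = 12 + 3 \frac{2 f}{L + \frac{1}{3} \left(-3\right)} = 12 + 3 \frac{2 f}{L - 1} = 12 + 3 \frac{2 f}{-1 + L} = 12 + \frac{6 f}{-1 + L}$)
$M{\left(U \right)} = 3 + U + \frac{6 \left(-3 + 2 U\right)}{-1 + U}$ ($M{\left(U \right)} = \left(3 + U\right) + \frac{6 \left(-2 - 1 + 2 U\right)}{-1 + U} = \left(3 + U\right) + \frac{6 \left(-3 + 2 U\right)}{-1 + U} = 3 + U + \frac{6 \left(-3 + 2 U\right)}{-1 + U}$)
$N M{\left(-6 \right)} = - 217 \frac{-21 + \left(-6\right)^{2} + 14 \left(-6\right)}{-1 - 6} = - 217 \frac{-21 + 36 - 84}{-7} = - 217 \left(\left(- \frac{1}{7}\right) \left(-69\right)\right) = \left(-217\right) \frac{69}{7} = -2139$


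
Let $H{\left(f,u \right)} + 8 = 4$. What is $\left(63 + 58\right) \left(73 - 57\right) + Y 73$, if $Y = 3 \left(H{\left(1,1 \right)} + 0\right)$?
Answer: $1060$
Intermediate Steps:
$H{\left(f,u \right)} = -4$ ($H{\left(f,u \right)} = -8 + 4 = -4$)
$Y = -12$ ($Y = 3 \left(-4 + 0\right) = 3 \left(-4\right) = -12$)
$\left(63 + 58\right) \left(73 - 57\right) + Y 73 = \left(63 + 58\right) \left(73 - 57\right) - 876 = 121 \cdot 16 - 876 = 1936 - 876 = 1060$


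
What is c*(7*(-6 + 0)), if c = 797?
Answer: -33474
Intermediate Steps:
c*(7*(-6 + 0)) = 797*(7*(-6 + 0)) = 797*(7*(-6)) = 797*(-42) = -33474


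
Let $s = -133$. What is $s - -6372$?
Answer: $6239$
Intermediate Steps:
$s - -6372 = -133 - -6372 = -133 + 6372 = 6239$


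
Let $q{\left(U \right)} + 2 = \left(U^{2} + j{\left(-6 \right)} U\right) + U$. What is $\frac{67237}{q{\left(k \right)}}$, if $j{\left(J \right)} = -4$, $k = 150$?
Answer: $\frac{67237}{22048} \approx 3.0496$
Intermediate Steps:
$q{\left(U \right)} = -2 + U^{2} - 3 U$ ($q{\left(U \right)} = -2 + \left(\left(U^{2} - 4 U\right) + U\right) = -2 + \left(U^{2} - 3 U\right) = -2 + U^{2} - 3 U$)
$\frac{67237}{q{\left(k \right)}} = \frac{67237}{-2 + 150^{2} - 450} = \frac{67237}{-2 + 22500 - 450} = \frac{67237}{22048}$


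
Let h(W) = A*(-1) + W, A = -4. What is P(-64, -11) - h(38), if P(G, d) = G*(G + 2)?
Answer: 3926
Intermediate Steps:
h(W) = 4 + W (h(W) = -4*(-1) + W = 4 + W)
P(G, d) = G*(2 + G)
P(-64, -11) - h(38) = -64*(2 - 64) - (4 + 38) = -64*(-62) - 1*42 = 3968 - 42 = 3926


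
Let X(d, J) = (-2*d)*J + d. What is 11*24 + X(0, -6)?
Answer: 264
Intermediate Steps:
X(d, J) = d - 2*J*d (X(d, J) = -2*J*d + d = d - 2*J*d)
11*24 + X(0, -6) = 11*24 + 0*(1 - 2*(-6)) = 264 + 0*(1 + 12) = 264 + 0*13 = 264 + 0 = 264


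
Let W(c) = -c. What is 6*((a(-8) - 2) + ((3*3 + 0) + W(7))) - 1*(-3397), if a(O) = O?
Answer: 3349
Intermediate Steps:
6*((a(-8) - 2) + ((3*3 + 0) + W(7))) - 1*(-3397) = 6*((-8 - 2) + ((3*3 + 0) - 1*7)) - 1*(-3397) = 6*(-10 + ((9 + 0) - 7)) + 3397 = 6*(-10 + (9 - 7)) + 3397 = 6*(-10 + 2) + 3397 = 6*(-8) + 3397 = -48 + 3397 = 3349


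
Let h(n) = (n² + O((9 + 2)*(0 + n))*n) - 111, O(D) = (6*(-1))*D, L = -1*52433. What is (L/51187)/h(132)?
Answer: 52433/57978030477 ≈ 9.0436e-7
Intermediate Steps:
L = -52433
O(D) = -6*D
h(n) = -111 - 65*n² (h(n) = (n² + (-6*(9 + 2)*(0 + n))*n) - 111 = (n² + (-66*n)*n) - 111 = (n² - 66*n²) - 111 = -65*n² - 111 = -111 - 65*n²)
(L/51187)/h(132) = (-52433/51187)/(-111 - 65*132²) = (-52433*1/51187)/(-111 - 65*17424) = -52433/(51187*(-111 - 1132560)) = -52433/51187/(-1132671) = -52433/51187*(-1/1132671) = 52433/57978030477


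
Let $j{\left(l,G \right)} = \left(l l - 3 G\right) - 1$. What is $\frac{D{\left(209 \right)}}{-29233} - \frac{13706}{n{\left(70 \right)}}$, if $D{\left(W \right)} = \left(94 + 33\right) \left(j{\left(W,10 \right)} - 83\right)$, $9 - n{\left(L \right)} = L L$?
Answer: $- \frac{26661279521}{142978603} \approx -186.47$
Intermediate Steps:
$n{\left(L \right)} = 9 - L^{2}$ ($n{\left(L \right)} = 9 - L L = 9 - L^{2}$)
$j{\left(l,G \right)} = -1 + l^{2} - 3 G$ ($j{\left(l,G \right)} = \left(l^{2} - 3 G\right) - 1 = -1 + l^{2} - 3 G$)
$D{\left(W \right)} = -14478 + 127 W^{2}$ ($D{\left(W \right)} = \left(94 + 33\right) \left(\left(-1 + W^{2} - 30\right) - 83\right) = 127 \left(\left(-1 + W^{2} - 30\right) - 83\right) = 127 \left(\left(-31 + W^{2}\right) - 83\right) = 127 \left(-114 + W^{2}\right) = -14478 + 127 W^{2}$)
$\frac{D{\left(209 \right)}}{-29233} - \frac{13706}{n{\left(70 \right)}} = \frac{-14478 + 127 \cdot 209^{2}}{-29233} - \frac{13706}{9 - 70^{2}} = \left(-14478 + 127 \cdot 43681\right) \left(- \frac{1}{29233}\right) - \frac{13706}{9 - 4900} = \left(-14478 + 5547487\right) \left(- \frac{1}{29233}\right) - \frac{13706}{9 - 4900} = 5533009 \left(- \frac{1}{29233}\right) - \frac{13706}{-4891} = - \frac{5533009}{29233} - - \frac{13706}{4891} = - \frac{5533009}{29233} + \frac{13706}{4891} = - \frac{26661279521}{142978603}$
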